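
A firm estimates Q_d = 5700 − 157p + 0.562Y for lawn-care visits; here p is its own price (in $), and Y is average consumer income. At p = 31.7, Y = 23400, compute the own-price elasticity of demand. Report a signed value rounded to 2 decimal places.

-0.36

At the given values, Q_d = 5700 − 157(31.7) + 0.562(23400) = 13873.9.
∂Q_d/∂p = −157.
E = (-157) × (31.7/13873.9) = -0.3587…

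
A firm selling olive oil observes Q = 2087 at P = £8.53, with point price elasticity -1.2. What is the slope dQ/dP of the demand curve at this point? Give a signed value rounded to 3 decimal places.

Ed = (dQ/dP)·(P/Q) ⇒ dQ/dP = Ed·Q/P = (-1.2)·2087/8.53 = -293.59906…

-293.599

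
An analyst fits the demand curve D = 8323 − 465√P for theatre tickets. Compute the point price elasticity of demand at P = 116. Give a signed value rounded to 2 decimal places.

-0.76

dD/dP = −465/(2√P) = -21.5871. At P = 116, D = 3314.8.
Ed = (dD/dP)·(P/D) = (-21.5871) × (116/3314.8) = -0.7554…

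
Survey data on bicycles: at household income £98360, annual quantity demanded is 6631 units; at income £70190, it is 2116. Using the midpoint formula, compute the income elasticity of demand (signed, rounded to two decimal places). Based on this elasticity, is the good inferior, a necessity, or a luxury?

3.09; luxury

%ΔQ = (2116 − 6631)/[( 6631 + 2116)/2] = -4515/4373.5 = -1.032353…
%ΔIncome = (70190 − 98360)/[( 98360 + 70190)/2] = -28170/84275 = -0.334262…
E_income = (-4515/4373.5) / (-28170/84275) = 3.0884…
E_income > 1 ⇒ normal good, luxury.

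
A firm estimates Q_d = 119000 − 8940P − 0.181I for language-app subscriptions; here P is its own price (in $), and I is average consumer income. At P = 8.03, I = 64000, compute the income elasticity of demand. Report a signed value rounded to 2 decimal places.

At the given values, Q_d = 119000 − 8940(8.03) − 0.181(64000) = 35627.8.
∂Q_d/∂I = -0.181.
E = (-0.181) × (64000/35627.8) = -0.3251…

-0.33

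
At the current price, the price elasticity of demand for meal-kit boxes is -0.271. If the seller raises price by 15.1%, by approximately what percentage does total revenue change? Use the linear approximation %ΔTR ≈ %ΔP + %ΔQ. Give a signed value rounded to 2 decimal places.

+11.01%

%ΔQ ≈ Ed × %ΔP = (-0.271) × (+15.1%) = -4.0921%
%ΔTR ≈ %ΔP + %ΔQ = (+15.1%) + (-4.0921%) = +11.0079%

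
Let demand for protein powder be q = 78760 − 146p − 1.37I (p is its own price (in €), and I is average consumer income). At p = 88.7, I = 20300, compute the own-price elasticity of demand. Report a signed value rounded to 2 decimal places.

-0.34

At the given values, q = 78760 − 146(88.7) − 1.37(20300) = 37998.8.
∂q/∂p = −146.
E = (-146) × (88.7/37998.8) = -0.3408…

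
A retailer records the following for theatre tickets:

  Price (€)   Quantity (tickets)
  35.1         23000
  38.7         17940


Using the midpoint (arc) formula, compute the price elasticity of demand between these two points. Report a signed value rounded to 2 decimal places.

-2.53

%ΔQ = (17940 − 23000) / [(23000 + 17940)/2] = -5060/20470 = -0.247191…
%ΔP = (38.7 − 35.1) / [(35.1 + 38.7)/2] = 3.6/36.9 = 0.097560…
Arc Ed = %ΔQ / %ΔP = (-5060/20470) / (3.6/36.9) = -2.5337…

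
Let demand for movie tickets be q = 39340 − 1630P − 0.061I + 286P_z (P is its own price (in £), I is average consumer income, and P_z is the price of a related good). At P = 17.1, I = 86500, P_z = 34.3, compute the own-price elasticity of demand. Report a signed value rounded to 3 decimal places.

At the given values, q = 39340 − 1630(17.1) − 0.061(86500) + 286(34.3) = 16000.3.
∂q/∂P = −1630.
E = (-1630) × (17.1/16000.3) = -1.74202…

-1.742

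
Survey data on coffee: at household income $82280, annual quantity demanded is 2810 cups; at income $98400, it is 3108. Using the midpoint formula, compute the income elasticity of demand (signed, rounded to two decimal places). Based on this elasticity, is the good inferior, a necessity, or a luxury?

0.56; necessity

%ΔQ = (3108 − 2810)/[( 2810 + 3108)/2] = 298/2959 = 0.100709…
%ΔIncome = (98400 − 82280)/[( 82280 + 98400)/2] = 16120/90340 = 0.178437…
E_income = (298/2959) / (16120/90340) = 0.5643…
0 < E_income < 1 ⇒ normal good, necessity.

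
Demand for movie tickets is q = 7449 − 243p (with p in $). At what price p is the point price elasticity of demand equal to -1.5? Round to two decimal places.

Ed = −243p/(7449 − 243p). Set this equal to -1.5:
243p = 1.5·(7449 − 243p) ⇒ 243p(1 + 1.5) = 1.5·7449
p = 1.5·7449 / (243·2.5) = 18.3925…

18.39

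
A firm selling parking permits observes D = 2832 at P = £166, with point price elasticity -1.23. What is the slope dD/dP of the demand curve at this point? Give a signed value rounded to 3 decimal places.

Ed = (dD/dP)·(P/D) ⇒ dD/dP = Ed·D/P = (-1.23)·2832/166 = -20.98409…

-20.984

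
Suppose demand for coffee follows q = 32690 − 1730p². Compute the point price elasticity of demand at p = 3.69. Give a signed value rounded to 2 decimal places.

-5.16

dq/dp = −2·1730·p = -12767.4. At p = 3.69, q = 9134.147.
Ed = (dq/dp)·(p/q) = (-12767.4) × (3.69/9134.147) = -5.1577…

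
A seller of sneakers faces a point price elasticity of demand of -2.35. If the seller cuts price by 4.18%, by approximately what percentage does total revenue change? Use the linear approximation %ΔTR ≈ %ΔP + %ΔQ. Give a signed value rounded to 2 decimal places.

+5.64%

%ΔQ ≈ Ed × %ΔP = (-2.35) × (-4.18%) = +9.8230%
%ΔTR ≈ %ΔP + %ΔQ = (-4.18%) + (+9.8230%) = +5.6430%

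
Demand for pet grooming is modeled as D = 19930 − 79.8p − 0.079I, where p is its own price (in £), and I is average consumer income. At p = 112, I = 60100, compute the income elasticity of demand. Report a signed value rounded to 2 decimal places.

-0.76

At the given values, D = 19930 − 79.8(112) − 0.079(60100) = 6244.5.
∂D/∂I = -0.079.
E = (-0.079) × (60100/6244.5) = -0.7603…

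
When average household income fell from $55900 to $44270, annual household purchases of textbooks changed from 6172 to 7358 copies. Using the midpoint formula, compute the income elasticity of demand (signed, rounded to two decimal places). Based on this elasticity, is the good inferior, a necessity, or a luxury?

-0.75; inferior

%ΔQ = (7358 − 6172)/[( 6172 + 7358)/2] = 1186/6765 = 0.175314…
%ΔIncome = (44270 − 55900)/[( 55900 + 44270)/2] = -11630/50085 = -0.232205…
E_income = (1186/6765) / (-11630/50085) = -0.7549…
E_income < 0 ⇒ inferior good.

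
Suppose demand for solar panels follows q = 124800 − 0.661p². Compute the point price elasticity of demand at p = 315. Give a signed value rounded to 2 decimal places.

dq/dp = −2·0.661·p = -416.43. At p = 315, q = 59212.275.
Ed = (dq/dp)·(p/q) = (-416.43) × (315/59212.275) = -2.2153…

-2.22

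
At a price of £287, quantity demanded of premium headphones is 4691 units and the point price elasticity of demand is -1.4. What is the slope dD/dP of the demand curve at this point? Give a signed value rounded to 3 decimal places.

-22.883

Ed = (dD/dP)·(P/D) ⇒ dD/dP = Ed·D/P = (-1.4)·4691/287 = -22.88292…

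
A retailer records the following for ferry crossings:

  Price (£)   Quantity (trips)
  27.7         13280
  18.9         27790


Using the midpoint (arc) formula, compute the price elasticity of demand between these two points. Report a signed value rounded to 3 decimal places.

-1.871

%ΔQ = (27790 − 13280) / [(13280 + 27790)/2] = 14510/20535 = 0.706598…
%ΔP = (18.9 − 27.7) / [(27.7 + 18.9)/2] = -8.8/23.3 = -0.377682…
Arc Ed = %ΔQ / %ΔP = (14510/20535) / (-8.8/23.3) = -1.87088…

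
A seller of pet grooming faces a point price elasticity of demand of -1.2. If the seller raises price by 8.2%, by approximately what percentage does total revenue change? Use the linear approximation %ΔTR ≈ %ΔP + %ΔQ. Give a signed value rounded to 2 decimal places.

-1.64%

%ΔQ ≈ Ed × %ΔP = (-1.2) × (+8.2%) = -9.8400%
%ΔTR ≈ %ΔP + %ΔQ = (+8.2%) + (-9.8400%) = -1.6400%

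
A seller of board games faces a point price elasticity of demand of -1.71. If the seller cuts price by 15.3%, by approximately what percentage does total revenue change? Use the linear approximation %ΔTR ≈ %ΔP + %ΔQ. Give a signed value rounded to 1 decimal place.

+10.9%

%ΔQ ≈ Ed × %ΔP = (-1.71) × (-15.3%) = +26.1630%
%ΔTR ≈ %ΔP + %ΔQ = (-15.3%) + (+26.1630%) = +10.8630%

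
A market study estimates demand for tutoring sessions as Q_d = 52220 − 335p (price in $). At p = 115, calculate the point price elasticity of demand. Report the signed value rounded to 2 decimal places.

-2.81

dQ_d/dp = −335. At p = 115, Q_d = 52220 − 335(115) = 13695.
Ed = (dQ_d/dp)·(p/Q_d) = −335 × (115/13695) = -2.8130…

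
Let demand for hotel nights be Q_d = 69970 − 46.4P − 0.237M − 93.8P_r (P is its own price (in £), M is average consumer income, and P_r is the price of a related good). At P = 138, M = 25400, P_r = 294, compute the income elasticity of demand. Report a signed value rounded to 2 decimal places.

At the given values, Q_d = 69970 − 46.4(138) − 0.237(25400) − 93.8(294) = 29969.8.
∂Q_d/∂M = -0.237.
E = (-0.237) × (25400/29969.8) = -0.2008…

-0.20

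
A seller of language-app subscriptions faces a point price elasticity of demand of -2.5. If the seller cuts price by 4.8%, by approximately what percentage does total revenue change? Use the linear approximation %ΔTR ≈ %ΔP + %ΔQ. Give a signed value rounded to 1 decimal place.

%ΔQ ≈ Ed × %ΔP = (-2.5) × (-4.8%) = +12.0000%
%ΔTR ≈ %ΔP + %ΔQ = (-4.8%) + (+12.0000%) = +7.2000%

+7.2%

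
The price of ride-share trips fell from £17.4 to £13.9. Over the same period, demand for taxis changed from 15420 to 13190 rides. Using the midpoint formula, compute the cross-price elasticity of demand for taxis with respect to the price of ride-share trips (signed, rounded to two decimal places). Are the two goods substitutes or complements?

0.70; substitutes

%ΔQ_{taxis} = (13190 − 15420)/avg = -2230/14305 = -0.155889…
%ΔP_{ride-share trips} = (13.9 − 17.4)/avg = -3.5/15.65 = -0.223642…
E_cross = (-2230/14305) / (-3.5/15.65) = 0.6970…
E_cross > 0 ⇒ the goods are substitutes.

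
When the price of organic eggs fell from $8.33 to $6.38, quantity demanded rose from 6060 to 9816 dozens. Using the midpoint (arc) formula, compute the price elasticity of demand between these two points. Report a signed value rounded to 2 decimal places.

%ΔQ = (9816 − 6060) / [(6060 + 9816)/2] = 3756/7938 = 0.473167…
%ΔP = (6.38 − 8.33) / [(8.33 + 6.38)/2] = -1.95/7.355 = -0.265125…
Arc Ed = %ΔQ / %ΔP = (3756/7938) / (-1.95/7.355) = -1.7846…

-1.78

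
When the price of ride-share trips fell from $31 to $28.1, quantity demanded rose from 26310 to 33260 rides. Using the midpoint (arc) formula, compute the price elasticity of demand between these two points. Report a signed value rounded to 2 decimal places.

-2.38

%ΔQ = (33260 − 26310) / [(26310 + 33260)/2] = 6950/29785 = 0.233338…
%ΔP = (28.1 − 31) / [(31 + 28.1)/2] = -2.9/29.55 = -0.098138…
Arc Ed = %ΔQ / %ΔP = (6950/29785) / (-2.9/29.55) = -2.3776…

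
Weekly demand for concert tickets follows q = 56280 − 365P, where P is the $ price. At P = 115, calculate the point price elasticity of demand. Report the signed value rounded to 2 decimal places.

dq/dP = −365. At P = 115, q = 56280 − 365(115) = 14305.
Ed = (dq/dP)·(P/q) = −365 × (115/14305) = -2.9342…

-2.93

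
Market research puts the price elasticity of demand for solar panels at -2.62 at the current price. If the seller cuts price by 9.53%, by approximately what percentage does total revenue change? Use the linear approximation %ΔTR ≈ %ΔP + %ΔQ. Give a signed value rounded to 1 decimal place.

+15.4%

%ΔQ ≈ Ed × %ΔP = (-2.62) × (-9.53%) = +24.9686%
%ΔTR ≈ %ΔP + %ΔQ = (-9.53%) + (+24.9686%) = +15.4386%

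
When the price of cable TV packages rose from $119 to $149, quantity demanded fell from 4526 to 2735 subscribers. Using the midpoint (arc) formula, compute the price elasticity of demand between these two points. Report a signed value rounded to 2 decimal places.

-2.20

%ΔQ = (2735 − 4526) / [(4526 + 2735)/2] = -1791/3630.5 = -0.493320…
%ΔP = (149 − 119) / [(119 + 149)/2] = 30/134 = 0.223880…
Arc Ed = %ΔQ / %ΔP = (-1791/3630.5) / (30/134) = -2.2034…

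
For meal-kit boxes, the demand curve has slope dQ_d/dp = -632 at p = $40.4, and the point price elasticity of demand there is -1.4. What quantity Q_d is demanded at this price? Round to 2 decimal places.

18237.71

Ed = (dQ_d/dp)·(p/Q_d) ⇒ Q_d = (dQ_d/dp)·p/Ed = (-632)·40.4/(-1.4) = 18237.7142…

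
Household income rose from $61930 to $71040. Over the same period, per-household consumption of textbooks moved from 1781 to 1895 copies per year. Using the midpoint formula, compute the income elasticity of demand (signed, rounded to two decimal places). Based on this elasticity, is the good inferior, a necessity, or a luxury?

%ΔQ = (1895 − 1781)/[( 1781 + 1895)/2] = 114/1838 = 0.062023…
%ΔIncome = (71040 − 61930)/[( 61930 + 71040)/2] = 9110/66485 = 0.137023…
E_income = (114/1838) / (9110/66485) = 0.4526…
0 < E_income < 1 ⇒ normal good, necessity.

0.45; necessity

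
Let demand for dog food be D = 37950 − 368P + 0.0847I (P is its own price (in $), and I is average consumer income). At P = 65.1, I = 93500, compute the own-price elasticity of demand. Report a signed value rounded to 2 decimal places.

-1.09

At the given values, D = 37950 − 368(65.1) + 0.0847(93500) = 21912.65.
∂D/∂P = −368.
E = (-368) × (65.1/21912.65) = -1.0932…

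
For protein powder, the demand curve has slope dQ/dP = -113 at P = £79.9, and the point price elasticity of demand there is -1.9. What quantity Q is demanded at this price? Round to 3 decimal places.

Ed = (dQ/dP)·(P/Q) ⇒ Q = (dQ/dP)·P/Ed = (-113)·79.9/(-1.9) = 4751.94736…

4751.947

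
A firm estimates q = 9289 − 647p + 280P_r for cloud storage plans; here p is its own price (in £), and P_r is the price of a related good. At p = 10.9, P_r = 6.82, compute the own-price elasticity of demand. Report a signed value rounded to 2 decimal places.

-1.70

At the given values, q = 9289 − 647(10.9) + 280(6.82) = 4146.3.
∂q/∂p = −647.
E = (-647) × (10.9/4146.3) = -1.7008…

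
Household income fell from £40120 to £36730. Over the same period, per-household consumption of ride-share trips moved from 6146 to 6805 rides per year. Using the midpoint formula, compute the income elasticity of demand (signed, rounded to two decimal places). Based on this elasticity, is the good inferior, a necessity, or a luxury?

-1.15; inferior

%ΔQ = (6805 − 6146)/[( 6146 + 6805)/2] = 659/6475.5 = 0.101768…
%ΔIncome = (36730 − 40120)/[( 40120 + 36730)/2] = -3390/38425 = -0.088223…
E_income = (659/6475.5) / (-3390/38425) = -1.1535…
E_income < 0 ⇒ inferior good.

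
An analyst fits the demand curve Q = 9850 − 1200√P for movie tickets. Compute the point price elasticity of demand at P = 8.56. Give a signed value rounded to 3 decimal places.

dQ/dP = −1200/(2√P) = -205.076. At P = 8.56, Q = 6339.1.
Ed = (dQ/dP)·(P/Q) = (-205.076) × (8.56/6339.1) = -0.27692…

-0.277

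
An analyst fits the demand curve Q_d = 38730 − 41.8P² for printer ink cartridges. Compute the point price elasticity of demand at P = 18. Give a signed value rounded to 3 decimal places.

-1.075

dQ_d/dP = −2·41.8·P = -1504.8. At P = 18, Q_d = 25186.8.
Ed = (dQ_d/dP)·(P/Q_d) = (-1504.8) × (18/25186.8) = -1.07542…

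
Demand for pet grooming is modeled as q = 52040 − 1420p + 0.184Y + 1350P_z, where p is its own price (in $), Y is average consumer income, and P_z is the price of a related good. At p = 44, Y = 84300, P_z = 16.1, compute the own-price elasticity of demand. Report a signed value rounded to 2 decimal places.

-2.33

At the given values, q = 52040 − 1420(44) + 0.184(84300) + 1350(16.1) = 26806.2.
∂q/∂p = −1420.
E = (-1420) × (44/26806.2) = -2.3308…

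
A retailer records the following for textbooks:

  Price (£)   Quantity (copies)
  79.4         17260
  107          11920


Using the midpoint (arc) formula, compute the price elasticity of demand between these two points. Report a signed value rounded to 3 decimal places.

-1.236

%ΔQ = (11920 − 17260) / [(17260 + 11920)/2] = -5340/14590 = -0.366004…
%ΔP = (107 − 79.4) / [(79.4 + 107)/2] = 27.6/93.2 = 0.296137…
Arc Ed = %ΔQ / %ΔP = (-5340/14590) / (27.6/93.2) = -1.23592…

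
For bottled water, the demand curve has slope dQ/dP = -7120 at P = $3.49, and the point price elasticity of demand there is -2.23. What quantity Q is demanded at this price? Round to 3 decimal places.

11142.960

Ed = (dQ/dP)·(P/Q) ⇒ Q = (dQ/dP)·P/Ed = (-7120)·3.49/(-2.23) = 11142.95964…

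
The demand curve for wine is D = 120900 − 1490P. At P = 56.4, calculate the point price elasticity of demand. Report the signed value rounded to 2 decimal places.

-2.28

dD/dP = −1490. At P = 56.4, D = 120900 − 1490(56.4) = 36864.
Ed = (dD/dP)·(P/D) = −1490 × (56.4/36864) = -2.2796…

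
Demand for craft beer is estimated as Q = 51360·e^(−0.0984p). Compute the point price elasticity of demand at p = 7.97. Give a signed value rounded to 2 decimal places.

dQ/dp = −0.0984·Q = -2306.88. At p = 7.97, Q = 23443.9.
Ed = (dQ/dp)·(p/Q) = (-2306.88) × (7.97/23443.9) = -0.7842…

-0.78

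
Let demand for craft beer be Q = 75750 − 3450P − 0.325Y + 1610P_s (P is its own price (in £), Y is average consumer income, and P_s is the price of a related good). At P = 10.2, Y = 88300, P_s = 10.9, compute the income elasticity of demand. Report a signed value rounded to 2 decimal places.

At the given values, Q = 75750 − 3450(10.2) − 0.325(88300) + 1610(10.9) = 29411.5.
∂Q/∂Y = -0.325.
E = (-0.325) × (88300/29411.5) = -0.9757…

-0.98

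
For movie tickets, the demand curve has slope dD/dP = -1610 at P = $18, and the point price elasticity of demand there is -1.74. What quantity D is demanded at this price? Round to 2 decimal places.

16655.17

Ed = (dD/dP)·(P/D) ⇒ D = (dD/dP)·P/Ed = (-1610)·18/(-1.74) = 16655.1724…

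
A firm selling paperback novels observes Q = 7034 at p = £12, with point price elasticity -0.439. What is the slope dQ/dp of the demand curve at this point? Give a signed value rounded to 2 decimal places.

-257.33

Ed = (dQ/dp)·(p/Q) ⇒ dQ/dp = Ed·Q/p = (-0.439)·7034/12 = -257.3271…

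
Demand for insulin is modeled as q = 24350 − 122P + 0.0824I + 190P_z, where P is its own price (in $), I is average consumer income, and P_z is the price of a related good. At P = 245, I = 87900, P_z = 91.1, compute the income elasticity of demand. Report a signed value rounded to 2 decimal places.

0.38

At the given values, q = 24350 − 122(245) + 0.0824(87900) + 190(91.1) = 19011.96.
∂q/∂I = 0.0824.
E = (0.0824) × (87900/19011.96) = 0.3809…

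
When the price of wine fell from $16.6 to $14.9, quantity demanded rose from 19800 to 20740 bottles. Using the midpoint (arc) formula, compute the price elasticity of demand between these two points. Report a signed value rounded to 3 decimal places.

%ΔQ = (20740 − 19800) / [(19800 + 20740)/2] = 940/20270 = 0.046373…
%ΔP = (14.9 − 16.6) / [(16.6 + 14.9)/2] = -1.7/15.75 = -0.107936…
Arc Ed = %ΔQ / %ΔP = (940/20270) / (-1.7/15.75) = -0.42964…

-0.430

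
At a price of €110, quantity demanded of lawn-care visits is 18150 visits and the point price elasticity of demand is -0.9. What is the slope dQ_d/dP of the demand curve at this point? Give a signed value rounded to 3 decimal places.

-148.500

Ed = (dQ_d/dP)·(P/Q_d) ⇒ dQ_d/dP = Ed·Q_d/P = (-0.9)·18150/110 = -148.5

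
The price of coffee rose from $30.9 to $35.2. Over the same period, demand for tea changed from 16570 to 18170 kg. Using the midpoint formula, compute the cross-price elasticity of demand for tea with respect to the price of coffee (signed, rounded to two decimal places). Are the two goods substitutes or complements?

%ΔQ_{tea} = (18170 − 16570)/avg = 1600/17370 = 0.092112…
%ΔP_{coffee} = (35.2 − 30.9)/avg = 4.3/33.05 = 0.130105…
E_cross = (1600/17370) / (4.3/33.05) = 0.7079…
E_cross > 0 ⇒ the goods are substitutes.

0.71; substitutes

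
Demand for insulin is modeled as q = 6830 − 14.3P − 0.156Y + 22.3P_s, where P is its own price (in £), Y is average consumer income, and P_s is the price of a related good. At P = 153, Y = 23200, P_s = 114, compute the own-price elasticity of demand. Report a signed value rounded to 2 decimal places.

-0.61

At the given values, q = 6830 − 14.3(153) − 0.156(23200) + 22.3(114) = 3565.1.
∂q/∂P = −14.3.
E = (-14.3) × (153/3565.1) = -0.6136…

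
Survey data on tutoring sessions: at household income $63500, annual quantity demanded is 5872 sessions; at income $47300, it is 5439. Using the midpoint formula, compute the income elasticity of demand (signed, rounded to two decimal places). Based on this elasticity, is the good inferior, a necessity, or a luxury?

%ΔQ = (5439 − 5872)/[( 5872 + 5439)/2] = -433/5655.5 = -0.076562…
%ΔIncome = (47300 − 63500)/[( 63500 + 47300)/2] = -16200/55400 = -0.292418…
E_income = (-433/5655.5) / (-16200/55400) = 0.2618…
0 < E_income < 1 ⇒ normal good, necessity.

0.26; necessity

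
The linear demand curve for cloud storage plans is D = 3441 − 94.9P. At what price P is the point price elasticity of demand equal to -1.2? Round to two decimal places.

19.78

Ed = −94.9P/(3441 − 94.9P). Set this equal to -1.2:
94.9P = 1.2·(3441 − 94.9P) ⇒ 94.9P(1 + 1.2) = 1.2·3441
P = 1.2·3441 / (94.9·2.2) = 19.7777…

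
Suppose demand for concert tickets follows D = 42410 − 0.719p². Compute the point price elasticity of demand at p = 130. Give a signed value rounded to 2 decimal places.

dD/dp = −2·0.719·p = -186.94. At p = 130, D = 30258.9.
Ed = (dD/dp)·(p/D) = (-186.94) × (130/30258.9) = -0.8031…

-0.80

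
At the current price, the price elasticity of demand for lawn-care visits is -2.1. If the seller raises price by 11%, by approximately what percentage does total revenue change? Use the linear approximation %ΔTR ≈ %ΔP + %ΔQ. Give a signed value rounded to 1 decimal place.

%ΔQ ≈ Ed × %ΔP = (-2.1) × (+11%) = -23.1000%
%ΔTR ≈ %ΔP + %ΔQ = (+11%) + (-23.1000%) = -12.1000%

-12.1%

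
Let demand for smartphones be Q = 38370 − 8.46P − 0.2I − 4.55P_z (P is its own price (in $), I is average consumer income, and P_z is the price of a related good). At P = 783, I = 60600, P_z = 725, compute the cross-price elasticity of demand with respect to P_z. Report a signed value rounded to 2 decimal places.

-0.20

At the given values, Q = 38370 − 8.46(783) − 0.2(60600) − 4.55(725) = 16327.07.
∂Q/∂P_z = -4.55.
E = (-4.55) × (725/16327.07) = -0.2020…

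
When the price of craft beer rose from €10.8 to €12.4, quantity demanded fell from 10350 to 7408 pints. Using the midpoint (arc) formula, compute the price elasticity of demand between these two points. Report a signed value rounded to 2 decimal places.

%ΔQ = (7408 − 10350) / [(10350 + 7408)/2] = -2942/8879 = -0.331343…
%ΔP = (12.4 − 10.8) / [(10.8 + 12.4)/2] = 1.6/11.6 = 0.137931…
Arc Ed = %ΔQ / %ΔP = (-2942/8879) / (1.6/11.6) = -2.4022…

-2.40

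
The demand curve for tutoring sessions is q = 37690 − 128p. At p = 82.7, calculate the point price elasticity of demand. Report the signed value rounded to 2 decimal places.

-0.39

dq/dp = −128. At p = 82.7, q = 37690 − 128(82.7) = 27104.4.
Ed = (dq/dp)·(p/q) = −128 × (82.7/27104.4) = -0.3905…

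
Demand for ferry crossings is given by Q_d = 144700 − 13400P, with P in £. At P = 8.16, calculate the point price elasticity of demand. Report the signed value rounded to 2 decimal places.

dQ_d/dP = −13400. At P = 8.16, Q_d = 144700 − 13400(8.16) = 35356.
Ed = (dQ_d/dP)·(P/Q_d) = −13400 × (8.16/35356) = -3.0926…

-3.09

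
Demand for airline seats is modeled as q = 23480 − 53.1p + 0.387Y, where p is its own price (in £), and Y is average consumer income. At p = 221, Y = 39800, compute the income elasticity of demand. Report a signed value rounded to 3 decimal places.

At the given values, q = 23480 − 53.1(221) + 0.387(39800) = 27147.5.
∂q/∂Y = 0.387.
E = (0.387) × (39800/27147.5) = 0.56736…

0.567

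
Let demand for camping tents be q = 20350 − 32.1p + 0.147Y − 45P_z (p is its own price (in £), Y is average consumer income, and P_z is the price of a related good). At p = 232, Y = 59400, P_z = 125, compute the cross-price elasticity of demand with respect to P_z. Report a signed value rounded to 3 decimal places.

-0.351

At the given values, q = 20350 − 32.1(232) + 0.147(59400) − 45(125) = 16009.6.
∂q/∂P_z = -45.
E = (-45) × (125/16009.6) = -0.35135…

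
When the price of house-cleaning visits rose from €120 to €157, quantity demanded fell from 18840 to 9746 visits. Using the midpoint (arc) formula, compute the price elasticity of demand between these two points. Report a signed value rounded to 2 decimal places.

%ΔQ = (9746 − 18840) / [(18840 + 9746)/2] = -9094/14293 = -0.636255…
%ΔP = (157 − 120) / [(120 + 157)/2] = 37/138.5 = 0.267148…
Arc Ed = %ΔQ / %ΔP = (-9094/14293) / (37/138.5) = -2.3816…

-2.38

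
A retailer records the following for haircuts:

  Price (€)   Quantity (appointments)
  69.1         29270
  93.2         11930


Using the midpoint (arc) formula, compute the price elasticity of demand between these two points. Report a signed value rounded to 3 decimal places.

-2.834

%ΔQ = (11930 − 29270) / [(29270 + 11930)/2] = -17340/20600 = -0.841747…
%ΔP = (93.2 − 69.1) / [(69.1 + 93.2)/2] = 24.1/81.15 = 0.296980…
Arc Ed = %ΔQ / %ΔP = (-17340/20600) / (24.1/81.15) = -2.83434…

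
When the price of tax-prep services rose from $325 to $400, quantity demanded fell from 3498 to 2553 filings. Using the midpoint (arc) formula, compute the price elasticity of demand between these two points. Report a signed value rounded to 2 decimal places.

%ΔQ = (2553 − 3498) / [(3498 + 2553)/2] = -945/3025.5 = -0.312345…
%ΔP = (400 − 325) / [(325 + 400)/2] = 75/362.5 = 0.206896…
Arc Ed = %ΔQ / %ΔP = (-945/3025.5) / (75/362.5) = -1.5096…

-1.51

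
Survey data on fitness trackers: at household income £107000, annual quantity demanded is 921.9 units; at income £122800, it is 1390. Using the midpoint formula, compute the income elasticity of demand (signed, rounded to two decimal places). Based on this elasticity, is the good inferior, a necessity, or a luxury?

2.94; luxury

%ΔQ = (1390 − 921.9)/[( 921.9 + 1390)/2] = 468.1/1155.95 = 0.404948…
%ΔIncome = (122800 − 107000)/[( 107000 + 122800)/2] = 15800/114900 = 0.137510…
E_income = (468.1/1155.95) / (15800/114900) = 2.9448…
E_income > 1 ⇒ normal good, luxury.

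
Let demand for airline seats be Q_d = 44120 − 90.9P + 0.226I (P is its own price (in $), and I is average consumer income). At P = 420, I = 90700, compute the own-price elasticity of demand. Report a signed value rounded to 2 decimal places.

At the given values, Q_d = 44120 − 90.9(420) + 0.226(90700) = 26440.2.
∂Q_d/∂P = −90.9.
E = (-90.9) × (420/26440.2) = -1.4439…

-1.44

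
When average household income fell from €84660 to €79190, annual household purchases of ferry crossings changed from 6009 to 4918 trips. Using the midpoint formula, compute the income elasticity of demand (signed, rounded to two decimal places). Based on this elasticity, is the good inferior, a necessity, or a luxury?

2.99; luxury

%ΔQ = (4918 − 6009)/[( 6009 + 4918)/2] = -1091/5463.5 = -0.199688…
%ΔIncome = (79190 − 84660)/[( 84660 + 79190)/2] = -5470/81925 = -0.066768…
E_income = (-1091/5463.5) / (-5470/81925) = 2.9907…
E_income > 1 ⇒ normal good, luxury.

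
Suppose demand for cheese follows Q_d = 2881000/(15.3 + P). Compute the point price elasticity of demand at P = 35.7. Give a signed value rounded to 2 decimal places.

-0.70

dQ_d/dP = −2881000/(15.3 + P)² = -1107.65. At P = 35.7, Q_d = 56490.2.
Ed = (dQ_d/dP)·(P/Q_d) = (-1107.65) × (35.7/56490.2) = -0.7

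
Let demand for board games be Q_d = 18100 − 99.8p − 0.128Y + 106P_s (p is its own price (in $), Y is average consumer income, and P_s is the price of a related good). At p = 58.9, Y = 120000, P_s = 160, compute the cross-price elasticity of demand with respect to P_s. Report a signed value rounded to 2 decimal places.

1.23

At the given values, Q_d = 18100 − 99.8(58.9) − 0.128(120000) + 106(160) = 13821.78.
∂Q_d/∂P_s = 106.
E = (106) × (160/13821.78) = 1.2270…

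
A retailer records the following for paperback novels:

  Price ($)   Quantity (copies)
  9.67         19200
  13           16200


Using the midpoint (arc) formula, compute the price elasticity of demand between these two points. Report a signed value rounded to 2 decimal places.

%ΔQ = (16200 − 19200) / [(19200 + 16200)/2] = -3000/17700 = -0.169491…
%ΔP = (13 − 9.67) / [(9.67 + 13)/2] = 3.33/11.335 = 0.293780…
Arc Ed = %ΔQ / %ΔP = (-3000/17700) / (3.33/11.335) = -0.5769…

-0.58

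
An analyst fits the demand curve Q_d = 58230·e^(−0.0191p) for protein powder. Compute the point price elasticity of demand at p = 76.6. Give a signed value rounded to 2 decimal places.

dQ_d/dp = −0.0191·Q_d = -257.502. At p = 76.6, Q_d = 13481.8.
Ed = (dQ_d/dp)·(p/Q_d) = (-257.502) × (76.6/13481.8) = -1.4630…

-1.46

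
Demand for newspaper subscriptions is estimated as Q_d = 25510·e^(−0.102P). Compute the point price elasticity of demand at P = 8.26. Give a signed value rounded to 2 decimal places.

dQ_d/dP = −0.102·Q_d = -1120.49. At P = 8.26, Q_d = 10985.2.
Ed = (dQ_d/dP)·(P/Q_d) = (-1120.49) × (8.26/10985.2) = -0.8425…

-0.84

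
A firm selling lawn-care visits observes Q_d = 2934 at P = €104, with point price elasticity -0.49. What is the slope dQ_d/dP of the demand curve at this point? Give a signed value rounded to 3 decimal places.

-13.824

Ed = (dQ_d/dP)·(P/Q_d) ⇒ dQ_d/dP = Ed·Q_d/P = (-0.49)·2934/104 = -13.82365…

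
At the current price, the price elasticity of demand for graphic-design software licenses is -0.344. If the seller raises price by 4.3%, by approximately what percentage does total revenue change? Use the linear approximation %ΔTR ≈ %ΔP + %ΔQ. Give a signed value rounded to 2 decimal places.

%ΔQ ≈ Ed × %ΔP = (-0.344) × (+4.3%) = -1.4792%
%ΔTR ≈ %ΔP + %ΔQ = (+4.3%) + (-1.4792%) = +2.8208%

+2.82%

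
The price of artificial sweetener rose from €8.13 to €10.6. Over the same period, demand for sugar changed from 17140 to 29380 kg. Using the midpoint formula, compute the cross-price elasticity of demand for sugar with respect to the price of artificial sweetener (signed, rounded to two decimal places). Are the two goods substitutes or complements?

%ΔQ_{sugar} = (29380 − 17140)/avg = 12240/23260 = 0.526225…
%ΔP_{artificial sweetener} = (10.6 − 8.13)/avg = 2.47/9.365 = 0.263747…
E_cross = (12240/23260) / (2.47/9.365) = 1.9951…
E_cross > 0 ⇒ the goods are substitutes.

2.00; substitutes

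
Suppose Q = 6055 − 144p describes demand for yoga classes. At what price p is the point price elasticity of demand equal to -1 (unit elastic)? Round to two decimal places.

21.02

Ed = −144p/(6055 − 144p). Set this equal to -1:
144p = 1·(6055 − 144p) ⇒ 144p(1 + 1) = 1·6055
p = 1·6055 / (144·2) = 21.0243…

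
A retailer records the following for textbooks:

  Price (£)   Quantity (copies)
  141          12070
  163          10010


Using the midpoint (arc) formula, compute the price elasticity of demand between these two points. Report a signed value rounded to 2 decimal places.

-1.29

%ΔQ = (10010 − 12070) / [(12070 + 10010)/2] = -2060/11040 = -0.186594…
%ΔP = (163 − 141) / [(141 + 163)/2] = 22/152 = 0.144736…
Arc Ed = %ΔQ / %ΔP = (-2060/11040) / (22/152) = -1.2891…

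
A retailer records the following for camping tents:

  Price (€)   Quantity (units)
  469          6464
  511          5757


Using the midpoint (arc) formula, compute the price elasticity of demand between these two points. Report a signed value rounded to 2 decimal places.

%ΔQ = (5757 − 6464) / [(6464 + 5757)/2] = -707/6110.5 = -0.115702…
%ΔP = (511 − 469) / [(469 + 511)/2] = 42/490 = 0.085714…
Arc Ed = %ΔQ / %ΔP = (-707/6110.5) / (42/490) = -1.3498…

-1.35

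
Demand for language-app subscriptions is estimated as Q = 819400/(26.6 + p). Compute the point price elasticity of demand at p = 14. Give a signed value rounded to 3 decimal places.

-0.345

dQ/dp = −819400/(26.6 + p)² = -497.1. At p = 14, Q = 20182.3.
Ed = (dQ/dp)·(p/Q) = (-497.1) × (14/20182.3) = -0.34482…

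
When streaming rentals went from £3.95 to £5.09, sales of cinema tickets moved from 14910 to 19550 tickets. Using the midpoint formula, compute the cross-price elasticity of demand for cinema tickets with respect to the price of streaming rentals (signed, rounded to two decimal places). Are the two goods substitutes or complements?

%ΔQ_{cinema tickets} = (19550 − 14910)/avg = 4640/17230 = 0.269297…
%ΔP_{streaming rentals} = (5.09 − 3.95)/avg = 1.14/4.52 = 0.252212…
E_cross = (4640/17230) / (1.14/4.52) = 1.0677…
E_cross > 0 ⇒ the goods are substitutes.

1.07; substitutes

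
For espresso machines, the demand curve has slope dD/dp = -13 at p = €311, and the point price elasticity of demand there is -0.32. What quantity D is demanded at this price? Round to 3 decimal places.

12634.375

Ed = (dD/dp)·(p/D) ⇒ D = (dD/dp)·p/Ed = (-13)·311/(-0.32) = 12634.375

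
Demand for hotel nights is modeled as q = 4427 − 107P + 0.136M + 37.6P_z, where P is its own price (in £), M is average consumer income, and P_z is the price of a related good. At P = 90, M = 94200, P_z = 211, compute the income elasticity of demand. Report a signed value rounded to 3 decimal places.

0.824

At the given values, q = 4427 − 107(90) + 0.136(94200) + 37.6(211) = 15541.8.
∂q/∂M = 0.136.
E = (0.136) × (94200/15541.8) = 0.82430…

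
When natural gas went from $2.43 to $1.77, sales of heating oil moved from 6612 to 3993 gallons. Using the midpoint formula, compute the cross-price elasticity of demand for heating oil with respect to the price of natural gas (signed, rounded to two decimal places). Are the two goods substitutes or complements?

1.57; substitutes

%ΔQ_{heating oil} = (3993 − 6612)/avg = -2619/5302.5 = -0.493917…
%ΔP_{natural gas} = (1.77 − 2.43)/avg = -0.66/2.1 = -0.314285…
E_cross = (-2619/5302.5) / (-0.66/2.1) = 1.5715…
E_cross > 0 ⇒ the goods are substitutes.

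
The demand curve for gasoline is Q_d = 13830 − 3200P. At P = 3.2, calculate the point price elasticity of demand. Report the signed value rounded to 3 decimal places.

-2.852

dQ_d/dP = −3200. At P = 3.2, Q_d = 13830 − 3200(3.2) = 3590.
Ed = (dQ_d/dP)·(P/Q_d) = −3200 × (3.2/3590) = -2.85236…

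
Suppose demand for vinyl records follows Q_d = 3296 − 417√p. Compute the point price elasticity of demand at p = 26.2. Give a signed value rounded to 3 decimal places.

-0.919

dQ_d/dp = −417/(2√p) = -40.7338. At p = 26.2, Q_d = 1161.55.
Ed = (dQ_d/dp)·(p/Q_d) = (-40.7338) × (26.2/1161.55) = -0.91879…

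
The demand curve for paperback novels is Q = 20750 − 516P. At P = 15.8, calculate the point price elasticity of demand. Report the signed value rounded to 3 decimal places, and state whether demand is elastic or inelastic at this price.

dQ/dP = −516. At P = 15.8, Q = 20750 − 516(15.8) = 12597.2.
Ed = (dQ/dP)·(P/Q) = −516 × (15.8/12597.2) = -0.64719…
|Ed| = 0.647 < 1, so demand is inelastic.

-0.647; inelastic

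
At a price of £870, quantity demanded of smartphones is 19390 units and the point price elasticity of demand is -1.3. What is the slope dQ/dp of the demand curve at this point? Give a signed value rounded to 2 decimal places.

Ed = (dQ/dp)·(p/Q) ⇒ dQ/dp = Ed·Q/p = (-1.3)·19390/870 = -28.9735…

-28.97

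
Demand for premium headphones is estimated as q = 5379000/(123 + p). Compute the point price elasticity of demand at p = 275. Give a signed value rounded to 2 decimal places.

dq/dp = −5379000/(123 + p)² = -33.9575. At p = 275, q = 13515.1.
Ed = (dq/dp)·(p/q) = (-33.9575) × (275/13515.1) = -0.6909…

-0.69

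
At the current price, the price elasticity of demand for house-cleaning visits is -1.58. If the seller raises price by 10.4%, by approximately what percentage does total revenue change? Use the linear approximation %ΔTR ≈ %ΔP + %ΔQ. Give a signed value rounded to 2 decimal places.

%ΔQ ≈ Ed × %ΔP = (-1.58) × (+10.4%) = -16.4320%
%ΔTR ≈ %ΔP + %ΔQ = (+10.4%) + (-16.4320%) = -6.0320%

-6.03%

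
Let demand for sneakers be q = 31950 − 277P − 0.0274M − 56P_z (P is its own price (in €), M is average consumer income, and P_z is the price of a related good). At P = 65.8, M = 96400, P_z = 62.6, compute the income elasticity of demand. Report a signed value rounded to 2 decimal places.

-0.35

At the given values, q = 31950 − 277(65.8) − 0.0274(96400) − 56(62.6) = 7576.44.
∂q/∂M = -0.0274.
E = (-0.0274) × (96400/7576.44) = -0.3486…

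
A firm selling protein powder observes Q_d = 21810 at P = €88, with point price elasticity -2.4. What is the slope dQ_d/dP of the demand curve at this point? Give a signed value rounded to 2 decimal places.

-594.82

Ed = (dQ_d/dP)·(P/Q_d) ⇒ dQ_d/dP = Ed·Q_d/P = (-2.4)·21810/88 = -594.8181…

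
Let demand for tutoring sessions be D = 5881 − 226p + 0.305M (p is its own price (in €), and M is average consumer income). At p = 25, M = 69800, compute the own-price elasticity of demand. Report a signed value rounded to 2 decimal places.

At the given values, D = 5881 − 226(25) + 0.305(69800) = 21520.
∂D/∂p = −226.
E = (-226) × (25/21520) = -0.2625…

-0.26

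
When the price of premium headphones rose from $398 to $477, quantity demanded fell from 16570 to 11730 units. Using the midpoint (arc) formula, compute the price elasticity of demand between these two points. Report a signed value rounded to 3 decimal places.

%ΔQ = (11730 − 16570) / [(16570 + 11730)/2] = -4840/14150 = -0.342049…
%ΔP = (477 − 398) / [(398 + 477)/2] = 79/437.5 = 0.180571…
Arc Ed = %ΔQ / %ΔP = (-4840/14150) / (79/437.5) = -1.89426…

-1.894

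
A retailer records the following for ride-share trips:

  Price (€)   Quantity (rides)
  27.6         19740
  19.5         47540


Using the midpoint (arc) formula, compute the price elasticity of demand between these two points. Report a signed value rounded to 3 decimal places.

%ΔQ = (47540 − 19740) / [(19740 + 47540)/2] = 27800/33640 = 0.826397…
%ΔP = (19.5 − 27.6) / [(27.6 + 19.5)/2] = -8.1/23.55 = -0.343949…
Arc Ed = %ΔQ / %ΔP = (27800/33640) / (-8.1/23.55) = -2.40267…

-2.403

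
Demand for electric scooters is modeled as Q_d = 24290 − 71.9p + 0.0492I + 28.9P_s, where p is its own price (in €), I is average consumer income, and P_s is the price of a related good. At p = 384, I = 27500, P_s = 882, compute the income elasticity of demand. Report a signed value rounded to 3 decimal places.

At the given values, Q_d = 24290 − 71.9(384) + 0.0492(27500) + 28.9(882) = 23523.2.
∂Q_d/∂I = 0.0492.
E = (0.0492) × (27500/23523.2) = 0.05751…

0.058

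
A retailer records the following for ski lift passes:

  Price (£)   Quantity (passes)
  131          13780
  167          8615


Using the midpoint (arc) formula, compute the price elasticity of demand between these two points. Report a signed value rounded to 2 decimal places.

%ΔQ = (8615 − 13780) / [(13780 + 8615)/2] = -5165/11197.5 = -0.461263…
%ΔP = (167 − 131) / [(131 + 167)/2] = 36/149 = 0.241610…
Arc Ed = %ΔQ / %ΔP = (-5165/11197.5) / (36/149) = -1.9091…

-1.91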